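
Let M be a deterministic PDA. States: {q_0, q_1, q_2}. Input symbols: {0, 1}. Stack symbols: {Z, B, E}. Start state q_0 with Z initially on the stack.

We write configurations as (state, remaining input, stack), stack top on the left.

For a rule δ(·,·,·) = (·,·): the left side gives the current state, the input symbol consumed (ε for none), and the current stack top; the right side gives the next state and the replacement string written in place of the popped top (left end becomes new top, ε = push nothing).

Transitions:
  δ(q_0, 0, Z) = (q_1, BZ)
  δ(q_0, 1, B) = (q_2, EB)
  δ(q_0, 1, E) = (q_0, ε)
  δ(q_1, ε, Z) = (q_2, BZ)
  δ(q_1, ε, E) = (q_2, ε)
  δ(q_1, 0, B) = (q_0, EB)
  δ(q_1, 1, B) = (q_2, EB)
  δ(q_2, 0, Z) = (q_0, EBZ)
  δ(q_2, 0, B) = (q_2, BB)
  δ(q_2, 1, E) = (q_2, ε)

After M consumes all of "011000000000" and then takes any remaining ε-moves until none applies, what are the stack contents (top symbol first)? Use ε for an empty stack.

BBBBBBBBBBZ

(q_0, 011000000000, Z)
  read 0, top Z: go to q_1, push BZ → (q_1, 11000000000, BZ)
  read 1, top B: go to q_2, push EB → (q_2, 1000000000, EBZ)
  read 1, top E: go to q_2, push ε → (q_2, 000000000, BZ)
  read 0, top B: go to q_2, push BB → (q_2, 00000000, BBZ)
  read 0, top B: go to q_2, push BB → (q_2, 0000000, BBBZ)
  read 0, top B: go to q_2, push BB → (q_2, 000000, BBBBZ)
  read 0, top B: go to q_2, push BB → (q_2, 00000, BBBBBZ)
  read 0, top B: go to q_2, push BB → (q_2, 0000, BBBBBBZ)
  read 0, top B: go to q_2, push BB → (q_2, 000, BBBBBBBZ)
  read 0, top B: go to q_2, push BB → (q_2, 00, BBBBBBBBZ)
  read 0, top B: go to q_2, push BB → (q_2, 0, BBBBBBBBBZ)
  read 0, top B: go to q_2, push BB → (q_2, ε, BBBBBBBBBBZ)
All input consumed in state q_2 with stack BBBBBBBBBBZ.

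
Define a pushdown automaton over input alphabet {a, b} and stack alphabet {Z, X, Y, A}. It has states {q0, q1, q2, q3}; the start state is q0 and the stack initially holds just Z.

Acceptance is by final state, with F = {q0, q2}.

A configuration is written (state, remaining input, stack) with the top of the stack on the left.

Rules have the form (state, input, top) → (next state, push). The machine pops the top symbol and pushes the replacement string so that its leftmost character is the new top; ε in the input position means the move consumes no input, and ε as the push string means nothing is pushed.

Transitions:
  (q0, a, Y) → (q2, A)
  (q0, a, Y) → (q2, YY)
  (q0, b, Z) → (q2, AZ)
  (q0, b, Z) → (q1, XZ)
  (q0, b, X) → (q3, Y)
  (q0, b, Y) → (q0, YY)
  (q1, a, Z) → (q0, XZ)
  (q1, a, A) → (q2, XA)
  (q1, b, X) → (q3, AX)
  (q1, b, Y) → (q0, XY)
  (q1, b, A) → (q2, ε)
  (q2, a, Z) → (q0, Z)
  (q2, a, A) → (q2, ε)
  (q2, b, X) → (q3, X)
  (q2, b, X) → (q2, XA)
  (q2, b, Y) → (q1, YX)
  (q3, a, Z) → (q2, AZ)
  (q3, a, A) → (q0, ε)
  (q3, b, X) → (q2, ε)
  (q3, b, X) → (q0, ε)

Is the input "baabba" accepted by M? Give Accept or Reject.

Accept

One accepting computation: (q0, baabba, Z) ⊢ (q2, aabba, AZ) ⊢ (q2, abba, Z) ⊢ (q0, bba, Z) ⊢ (q1, ba, XZ) ⊢ (q3, a, AXZ) ⊢ (q0, ε, XZ)
All input consumed and state q0 ∈ F.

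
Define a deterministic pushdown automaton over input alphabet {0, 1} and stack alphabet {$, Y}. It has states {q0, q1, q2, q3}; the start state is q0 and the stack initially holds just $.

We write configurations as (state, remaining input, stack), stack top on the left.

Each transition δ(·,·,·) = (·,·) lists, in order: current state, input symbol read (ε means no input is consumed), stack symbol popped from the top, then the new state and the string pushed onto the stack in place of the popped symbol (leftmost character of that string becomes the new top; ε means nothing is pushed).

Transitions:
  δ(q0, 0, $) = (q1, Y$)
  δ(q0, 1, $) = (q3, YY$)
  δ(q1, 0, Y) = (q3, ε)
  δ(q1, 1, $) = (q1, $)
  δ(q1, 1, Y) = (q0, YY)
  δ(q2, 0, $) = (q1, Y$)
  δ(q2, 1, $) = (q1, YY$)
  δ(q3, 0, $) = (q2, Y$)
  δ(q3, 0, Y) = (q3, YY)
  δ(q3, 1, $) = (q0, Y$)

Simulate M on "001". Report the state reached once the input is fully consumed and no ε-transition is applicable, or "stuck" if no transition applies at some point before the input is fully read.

q0

(q0, 001, $)
  read 0, top $: go to q1, push Y$ → (q1, 01, Y$)
  read 0, top Y: go to q3, push ε → (q3, 1, $)
  read 1, top $: go to q0, push Y$ → (q0, ε, Y$)
All input consumed; M is in state q0.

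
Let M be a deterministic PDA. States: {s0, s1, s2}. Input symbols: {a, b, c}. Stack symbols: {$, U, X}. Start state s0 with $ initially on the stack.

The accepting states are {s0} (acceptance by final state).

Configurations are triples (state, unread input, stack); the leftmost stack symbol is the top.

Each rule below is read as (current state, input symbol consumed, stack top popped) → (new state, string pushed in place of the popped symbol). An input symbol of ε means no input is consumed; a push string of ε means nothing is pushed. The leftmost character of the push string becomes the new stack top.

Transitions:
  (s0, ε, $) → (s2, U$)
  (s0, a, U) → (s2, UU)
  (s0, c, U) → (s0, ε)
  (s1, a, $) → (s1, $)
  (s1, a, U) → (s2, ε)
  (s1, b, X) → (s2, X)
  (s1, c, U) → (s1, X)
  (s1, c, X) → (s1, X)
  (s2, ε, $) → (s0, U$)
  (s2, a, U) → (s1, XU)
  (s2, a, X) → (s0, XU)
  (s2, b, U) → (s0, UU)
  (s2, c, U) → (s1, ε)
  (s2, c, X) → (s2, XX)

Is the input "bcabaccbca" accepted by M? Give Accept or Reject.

Accept

(s0, bcabaccbca, $)
  ε-move, top $: go to s2, push U$ → (s2, bcabaccbca, U$)
  read b, top U: go to s0, push UU → (s0, cabaccbca, UU$)
  read c, top U: go to s0, push ε → (s0, abaccbca, U$)
  read a, top U: go to s2, push UU → (s2, baccbca, UU$)
  read b, top U: go to s0, push UU → (s0, accbca, UUU$)
  read a, top U: go to s2, push UU → (s2, ccbca, UUUU$)
  read c, top U: go to s1, push ε → (s1, cbca, UUU$)
  read c, top U: go to s1, push X → (s1, bca, XUU$)
  read b, top X: go to s2, push X → (s2, ca, XUU$)
  read c, top X: go to s2, push XX → (s2, a, XXUU$)
  read a, top X: go to s0, push XU → (s0, ε, XUXUU$)
All input consumed; state s0 ∈ F.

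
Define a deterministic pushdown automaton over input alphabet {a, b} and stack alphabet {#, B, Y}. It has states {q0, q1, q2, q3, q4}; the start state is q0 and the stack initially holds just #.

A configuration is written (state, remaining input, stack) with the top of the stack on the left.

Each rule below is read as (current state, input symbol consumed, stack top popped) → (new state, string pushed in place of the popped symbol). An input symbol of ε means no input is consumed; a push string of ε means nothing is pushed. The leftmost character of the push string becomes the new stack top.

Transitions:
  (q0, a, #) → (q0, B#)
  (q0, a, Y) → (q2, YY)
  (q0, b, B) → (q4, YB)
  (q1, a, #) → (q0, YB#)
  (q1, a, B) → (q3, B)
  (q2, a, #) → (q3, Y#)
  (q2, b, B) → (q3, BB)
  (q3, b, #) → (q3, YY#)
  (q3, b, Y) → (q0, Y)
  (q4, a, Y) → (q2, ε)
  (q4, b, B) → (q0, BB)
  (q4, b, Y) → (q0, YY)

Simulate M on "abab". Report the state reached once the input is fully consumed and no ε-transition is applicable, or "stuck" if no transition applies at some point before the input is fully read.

q3

(q0, abab, #) ⊢ (q0, bab, B#) ⊢ (q4, ab, YB#) ⊢ (q2, b, B#) ⊢ (q3, ε, BB#)
All input consumed; M is in state q3.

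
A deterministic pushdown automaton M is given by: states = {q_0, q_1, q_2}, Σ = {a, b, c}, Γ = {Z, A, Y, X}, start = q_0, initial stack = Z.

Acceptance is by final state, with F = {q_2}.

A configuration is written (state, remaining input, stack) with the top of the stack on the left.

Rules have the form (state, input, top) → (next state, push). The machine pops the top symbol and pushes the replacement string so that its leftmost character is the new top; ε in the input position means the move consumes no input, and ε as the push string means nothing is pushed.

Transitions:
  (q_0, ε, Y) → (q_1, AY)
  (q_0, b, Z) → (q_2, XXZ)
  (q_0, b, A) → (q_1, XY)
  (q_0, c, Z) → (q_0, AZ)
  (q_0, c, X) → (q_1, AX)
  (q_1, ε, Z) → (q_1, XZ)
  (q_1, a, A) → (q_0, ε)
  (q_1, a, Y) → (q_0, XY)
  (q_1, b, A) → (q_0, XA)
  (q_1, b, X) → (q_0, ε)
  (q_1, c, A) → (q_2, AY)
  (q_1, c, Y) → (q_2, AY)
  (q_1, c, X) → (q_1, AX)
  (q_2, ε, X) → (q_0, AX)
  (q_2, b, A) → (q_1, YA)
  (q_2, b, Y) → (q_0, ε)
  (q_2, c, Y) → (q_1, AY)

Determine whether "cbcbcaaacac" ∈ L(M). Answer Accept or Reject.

Reject

(q_0, cbcbcaaacac, Z)
  read c, top Z: go to q_0, push AZ → (q_0, bcbcaaacac, AZ)
  read b, top A: go to q_1, push XY → (q_1, cbcaaacac, XYZ)
  read c, top X: go to q_1, push AX → (q_1, bcaaacac, AXYZ)
  read b, top A: go to q_0, push XA → (q_0, caaacac, XAXYZ)
  read c, top X: go to q_1, push AX → (q_1, aaacac, AXAXYZ)
  read a, top A: go to q_0, push ε → (q_0, aacac, XAXYZ)
No transition applies at (q_0, aacac, XAXYZ); input not fully consumed.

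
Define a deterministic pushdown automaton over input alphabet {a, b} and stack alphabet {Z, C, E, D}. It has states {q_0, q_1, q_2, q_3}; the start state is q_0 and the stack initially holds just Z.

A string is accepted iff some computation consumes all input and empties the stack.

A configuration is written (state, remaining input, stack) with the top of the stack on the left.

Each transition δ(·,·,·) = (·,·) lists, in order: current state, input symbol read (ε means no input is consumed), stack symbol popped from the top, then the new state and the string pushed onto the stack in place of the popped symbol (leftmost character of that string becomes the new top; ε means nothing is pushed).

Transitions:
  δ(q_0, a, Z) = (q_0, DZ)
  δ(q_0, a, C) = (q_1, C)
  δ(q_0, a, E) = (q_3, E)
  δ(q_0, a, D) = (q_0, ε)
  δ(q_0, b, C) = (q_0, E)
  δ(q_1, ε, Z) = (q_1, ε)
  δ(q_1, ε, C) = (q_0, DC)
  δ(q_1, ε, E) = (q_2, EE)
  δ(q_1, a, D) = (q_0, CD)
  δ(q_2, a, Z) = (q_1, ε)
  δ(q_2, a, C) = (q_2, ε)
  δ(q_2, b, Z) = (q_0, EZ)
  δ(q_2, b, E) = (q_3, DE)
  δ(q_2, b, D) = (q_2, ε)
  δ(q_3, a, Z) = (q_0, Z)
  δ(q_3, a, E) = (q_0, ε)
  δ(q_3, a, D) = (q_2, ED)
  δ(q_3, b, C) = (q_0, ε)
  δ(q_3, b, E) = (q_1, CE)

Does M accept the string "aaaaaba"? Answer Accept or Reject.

Reject

(q_0, aaaaaba, Z)
  read a, top Z: go to q_0, push DZ → (q_0, aaaaba, DZ)
  read a, top D: go to q_0, push ε → (q_0, aaaba, Z)
  read a, top Z: go to q_0, push DZ → (q_0, aaba, DZ)
  read a, top D: go to q_0, push ε → (q_0, aba, Z)
  read a, top Z: go to q_0, push DZ → (q_0, ba, DZ)
No transition applies at (q_0, ba, DZ); input not fully consumed.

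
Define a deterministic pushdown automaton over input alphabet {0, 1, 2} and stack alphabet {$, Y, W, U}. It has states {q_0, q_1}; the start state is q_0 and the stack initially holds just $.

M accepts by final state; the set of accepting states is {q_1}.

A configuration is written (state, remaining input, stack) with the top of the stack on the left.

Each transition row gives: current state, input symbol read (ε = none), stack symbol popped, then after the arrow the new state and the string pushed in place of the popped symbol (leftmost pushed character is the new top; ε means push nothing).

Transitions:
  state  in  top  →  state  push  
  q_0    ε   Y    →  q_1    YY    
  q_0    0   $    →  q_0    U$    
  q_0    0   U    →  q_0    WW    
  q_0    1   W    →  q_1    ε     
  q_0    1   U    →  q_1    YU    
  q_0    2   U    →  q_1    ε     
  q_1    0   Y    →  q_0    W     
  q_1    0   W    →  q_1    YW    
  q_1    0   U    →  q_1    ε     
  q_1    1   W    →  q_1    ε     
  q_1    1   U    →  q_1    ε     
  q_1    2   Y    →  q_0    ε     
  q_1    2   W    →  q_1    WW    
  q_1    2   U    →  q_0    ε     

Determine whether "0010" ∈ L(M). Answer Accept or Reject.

Accept

(q_0, 0010, $) ⊢ (q_0, 010, U$) ⊢ (q_0, 10, WW$) ⊢ (q_1, 0, W$) ⊢ (q_1, ε, YW$)
All input consumed; state q_1 ∈ F.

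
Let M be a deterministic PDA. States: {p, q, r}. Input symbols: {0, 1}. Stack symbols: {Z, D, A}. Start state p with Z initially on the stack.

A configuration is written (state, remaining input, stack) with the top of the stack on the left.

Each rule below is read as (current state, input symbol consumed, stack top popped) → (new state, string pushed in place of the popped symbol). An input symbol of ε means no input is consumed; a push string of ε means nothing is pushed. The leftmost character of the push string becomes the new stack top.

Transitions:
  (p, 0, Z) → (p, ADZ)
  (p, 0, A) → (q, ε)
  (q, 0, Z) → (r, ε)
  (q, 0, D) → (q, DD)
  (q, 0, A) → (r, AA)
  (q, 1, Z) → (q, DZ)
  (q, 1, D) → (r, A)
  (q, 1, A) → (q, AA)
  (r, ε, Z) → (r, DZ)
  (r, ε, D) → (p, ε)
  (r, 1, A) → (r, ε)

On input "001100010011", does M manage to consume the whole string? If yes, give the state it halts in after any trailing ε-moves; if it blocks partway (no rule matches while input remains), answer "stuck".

stuck

(p, 001100010011, Z)
  read 0, top Z: go to p, push ADZ → (p, 01100010011, ADZ)
  read 0, top A: go to q, push ε → (q, 1100010011, DZ)
  read 1, top D: go to r, push A → (r, 100010011, AZ)
  read 1, top A: go to r, push ε → (r, 00010011, Z)
  ε-move, top Z: go to r, push DZ → (r, 00010011, DZ)
  ε-move, top D: go to p, push ε → (p, 00010011, Z)
  read 0, top Z: go to p, push ADZ → (p, 0010011, ADZ)
  read 0, top A: go to q, push ε → (q, 010011, DZ)
  read 0, top D: go to q, push DD → (q, 10011, DDZ)
  read 1, top D: go to r, push A → (r, 0011, ADZ)
No transition for (r, 0, top A); M blocks with input 0011 remaining.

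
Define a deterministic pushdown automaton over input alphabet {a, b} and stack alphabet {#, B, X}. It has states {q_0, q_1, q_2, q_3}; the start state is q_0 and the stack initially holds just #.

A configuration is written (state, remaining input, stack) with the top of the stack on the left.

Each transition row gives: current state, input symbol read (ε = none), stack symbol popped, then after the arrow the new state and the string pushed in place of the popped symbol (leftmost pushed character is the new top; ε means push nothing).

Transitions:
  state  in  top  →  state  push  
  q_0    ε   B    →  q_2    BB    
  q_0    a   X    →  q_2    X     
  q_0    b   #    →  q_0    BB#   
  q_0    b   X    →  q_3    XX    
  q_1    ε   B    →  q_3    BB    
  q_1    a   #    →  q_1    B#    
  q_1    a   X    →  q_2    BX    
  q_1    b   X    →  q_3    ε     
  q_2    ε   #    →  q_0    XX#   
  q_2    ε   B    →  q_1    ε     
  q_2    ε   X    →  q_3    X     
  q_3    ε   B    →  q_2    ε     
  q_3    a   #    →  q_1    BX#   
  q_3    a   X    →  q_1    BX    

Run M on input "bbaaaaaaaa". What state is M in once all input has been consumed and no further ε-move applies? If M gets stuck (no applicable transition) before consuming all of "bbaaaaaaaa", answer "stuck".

(q_0, bbaaaaaaaa, #)
  read b, top #: go to q_0, push BB# → (q_0, baaaaaaaa, BB#)
  ε-move, top B: go to q_2, push BB → (q_2, baaaaaaaa, BBB#)
  ε-move, top B: go to q_1, push ε → (q_1, baaaaaaaa, BB#)
  ε-move, top B: go to q_3, push BB → (q_3, baaaaaaaa, BBB#)
  ε-move, top B: go to q_2, push ε → (q_2, baaaaaaaa, BB#)
  ε-move, top B: go to q_1, push ε → (q_1, baaaaaaaa, B#)
  ε-move, top B: go to q_3, push BB → (q_3, baaaaaaaa, BB#)
  ε-move, top B: go to q_2, push ε → (q_2, baaaaaaaa, B#)
  ε-move, top B: go to q_1, push ε → (q_1, baaaaaaaa, #)
No transition for (q_1, b, top #); M blocks with input baaaaaaaa remaining.

stuck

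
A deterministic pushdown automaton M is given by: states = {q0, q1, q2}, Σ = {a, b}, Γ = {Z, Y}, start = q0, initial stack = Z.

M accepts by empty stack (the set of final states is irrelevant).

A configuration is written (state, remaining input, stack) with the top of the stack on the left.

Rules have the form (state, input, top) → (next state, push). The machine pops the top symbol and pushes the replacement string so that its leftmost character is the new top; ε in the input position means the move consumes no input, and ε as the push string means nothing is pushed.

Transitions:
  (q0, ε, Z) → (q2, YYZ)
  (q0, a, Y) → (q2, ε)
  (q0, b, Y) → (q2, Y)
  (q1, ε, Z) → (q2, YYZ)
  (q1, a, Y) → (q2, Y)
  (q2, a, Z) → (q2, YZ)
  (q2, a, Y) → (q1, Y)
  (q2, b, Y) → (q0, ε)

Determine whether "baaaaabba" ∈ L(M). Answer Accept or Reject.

(q0, baaaaabba, Z)
  ε-move, top Z: go to q2, push YYZ → (q2, baaaaabba, YYZ)
  read b, top Y: go to q0, push ε → (q0, aaaaabba, YZ)
  read a, top Y: go to q2, push ε → (q2, aaaabba, Z)
  read a, top Z: go to q2, push YZ → (q2, aaabba, YZ)
  read a, top Y: go to q1, push Y → (q1, aabba, YZ)
  read a, top Y: go to q2, push Y → (q2, abba, YZ)
  read a, top Y: go to q1, push Y → (q1, bba, YZ)
No transition applies at (q1, bba, YZ); input not fully consumed.

Reject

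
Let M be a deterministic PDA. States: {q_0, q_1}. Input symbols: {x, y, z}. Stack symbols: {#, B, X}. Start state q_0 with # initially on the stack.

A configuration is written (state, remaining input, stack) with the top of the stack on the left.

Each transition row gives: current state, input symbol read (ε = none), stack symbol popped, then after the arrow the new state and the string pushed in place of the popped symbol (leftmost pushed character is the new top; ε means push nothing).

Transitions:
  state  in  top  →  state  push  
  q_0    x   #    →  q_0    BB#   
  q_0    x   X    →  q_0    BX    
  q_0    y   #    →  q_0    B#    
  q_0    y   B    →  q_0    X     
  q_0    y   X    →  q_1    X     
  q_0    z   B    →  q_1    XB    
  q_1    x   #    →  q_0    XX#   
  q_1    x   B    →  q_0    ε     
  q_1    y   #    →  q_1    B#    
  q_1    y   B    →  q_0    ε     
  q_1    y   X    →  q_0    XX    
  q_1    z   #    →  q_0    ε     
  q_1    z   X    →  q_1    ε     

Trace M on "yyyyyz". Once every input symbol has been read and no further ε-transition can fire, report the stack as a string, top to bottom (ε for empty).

X#

(q_0, yyyyyz, #)
  read y, top #: go to q_0, push B# → (q_0, yyyyz, B#)
  read y, top B: go to q_0, push X → (q_0, yyyz, X#)
  read y, top X: go to q_1, push X → (q_1, yyz, X#)
  read y, top X: go to q_0, push XX → (q_0, yz, XX#)
  read y, top X: go to q_1, push X → (q_1, z, XX#)
  read z, top X: go to q_1, push ε → (q_1, ε, X#)
All input consumed in state q_1 with stack X#.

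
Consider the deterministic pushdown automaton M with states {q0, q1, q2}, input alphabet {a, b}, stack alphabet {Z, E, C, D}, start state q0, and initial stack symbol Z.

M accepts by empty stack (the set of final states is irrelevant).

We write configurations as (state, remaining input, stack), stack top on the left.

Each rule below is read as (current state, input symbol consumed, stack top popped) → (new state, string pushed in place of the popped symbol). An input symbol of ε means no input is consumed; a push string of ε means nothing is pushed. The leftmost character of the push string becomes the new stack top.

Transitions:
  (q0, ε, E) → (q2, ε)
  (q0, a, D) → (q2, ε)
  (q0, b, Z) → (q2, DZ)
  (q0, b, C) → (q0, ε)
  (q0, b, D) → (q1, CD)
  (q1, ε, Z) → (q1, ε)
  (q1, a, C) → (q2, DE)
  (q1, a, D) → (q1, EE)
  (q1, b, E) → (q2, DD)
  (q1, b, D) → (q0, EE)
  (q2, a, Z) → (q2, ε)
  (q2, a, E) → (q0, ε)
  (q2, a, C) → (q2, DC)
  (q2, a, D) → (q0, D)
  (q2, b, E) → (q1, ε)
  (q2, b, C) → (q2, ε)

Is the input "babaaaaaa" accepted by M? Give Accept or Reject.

(q0, babaaaaaa, Z)
  read b, top Z: go to q2, push DZ → (q2, abaaaaaa, DZ)
  read a, top D: go to q0, push D → (q0, baaaaaa, DZ)
  read b, top D: go to q1, push CD → (q1, aaaaaa, CDZ)
  read a, top C: go to q2, push DE → (q2, aaaaa, DEDZ)
  read a, top D: go to q0, push D → (q0, aaaa, DEDZ)
  read a, top D: go to q2, push ε → (q2, aaa, EDZ)
  read a, top E: go to q0, push ε → (q0, aa, DZ)
  read a, top D: go to q2, push ε → (q2, a, Z)
  read a, top Z: go to q2, push ε → (q2, ε, ε)
All input consumed and the stack is empty.

Accept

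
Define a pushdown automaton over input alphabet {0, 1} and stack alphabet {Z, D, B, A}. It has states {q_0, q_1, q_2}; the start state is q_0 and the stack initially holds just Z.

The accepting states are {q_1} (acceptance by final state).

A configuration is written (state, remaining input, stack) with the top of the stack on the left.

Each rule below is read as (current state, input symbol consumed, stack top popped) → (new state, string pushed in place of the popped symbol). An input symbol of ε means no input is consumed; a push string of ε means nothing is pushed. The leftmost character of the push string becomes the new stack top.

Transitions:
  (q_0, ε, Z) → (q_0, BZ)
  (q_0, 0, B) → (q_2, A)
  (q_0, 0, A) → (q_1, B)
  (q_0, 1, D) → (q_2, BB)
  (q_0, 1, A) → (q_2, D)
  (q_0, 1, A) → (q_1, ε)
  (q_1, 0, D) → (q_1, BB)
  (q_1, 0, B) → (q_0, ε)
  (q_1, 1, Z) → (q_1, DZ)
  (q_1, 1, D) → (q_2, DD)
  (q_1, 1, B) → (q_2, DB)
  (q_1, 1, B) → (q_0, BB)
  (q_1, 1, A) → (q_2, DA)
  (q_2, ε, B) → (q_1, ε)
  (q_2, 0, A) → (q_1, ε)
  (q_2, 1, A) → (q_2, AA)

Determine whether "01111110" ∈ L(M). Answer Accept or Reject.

Accept

One accepting computation: (q_0, 01111110, Z) ⊢ (q_0, 01111110, BZ) ⊢ (q_2, 1111110, AZ) ⊢ (q_2, 111110, AAZ) ⊢ (q_2, 11110, AAAZ) ⊢ (q_2, 1110, AAAAZ) ⊢ (q_2, 110, AAAAAZ) ⊢ (q_2, 10, AAAAAAZ) ⊢ (q_2, 0, AAAAAAAZ) ⊢ (q_1, ε, AAAAAAZ)
All input consumed and state q_1 ∈ F.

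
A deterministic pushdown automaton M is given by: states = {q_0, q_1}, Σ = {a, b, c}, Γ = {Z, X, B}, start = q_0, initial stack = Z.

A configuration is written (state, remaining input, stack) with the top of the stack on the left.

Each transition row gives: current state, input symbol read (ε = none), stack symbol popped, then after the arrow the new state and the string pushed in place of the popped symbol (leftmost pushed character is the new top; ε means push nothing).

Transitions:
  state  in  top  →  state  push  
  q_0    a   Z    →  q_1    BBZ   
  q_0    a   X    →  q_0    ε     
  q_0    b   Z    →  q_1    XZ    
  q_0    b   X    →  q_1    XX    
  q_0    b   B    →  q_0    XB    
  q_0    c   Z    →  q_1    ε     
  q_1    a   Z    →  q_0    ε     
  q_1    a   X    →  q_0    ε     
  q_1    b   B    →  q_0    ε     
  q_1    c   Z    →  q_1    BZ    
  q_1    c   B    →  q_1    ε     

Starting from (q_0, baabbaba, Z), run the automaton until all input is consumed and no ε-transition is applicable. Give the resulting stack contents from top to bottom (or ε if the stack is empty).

(q_0, baabbaba, Z)
  read b, top Z: go to q_1, push XZ → (q_1, aabbaba, XZ)
  read a, top X: go to q_0, push ε → (q_0, abbaba, Z)
  read a, top Z: go to q_1, push BBZ → (q_1, bbaba, BBZ)
  read b, top B: go to q_0, push ε → (q_0, baba, BZ)
  read b, top B: go to q_0, push XB → (q_0, aba, XBZ)
  read a, top X: go to q_0, push ε → (q_0, ba, BZ)
  read b, top B: go to q_0, push XB → (q_0, a, XBZ)
  read a, top X: go to q_0, push ε → (q_0, ε, BZ)
All input consumed in state q_0 with stack BZ.

BZ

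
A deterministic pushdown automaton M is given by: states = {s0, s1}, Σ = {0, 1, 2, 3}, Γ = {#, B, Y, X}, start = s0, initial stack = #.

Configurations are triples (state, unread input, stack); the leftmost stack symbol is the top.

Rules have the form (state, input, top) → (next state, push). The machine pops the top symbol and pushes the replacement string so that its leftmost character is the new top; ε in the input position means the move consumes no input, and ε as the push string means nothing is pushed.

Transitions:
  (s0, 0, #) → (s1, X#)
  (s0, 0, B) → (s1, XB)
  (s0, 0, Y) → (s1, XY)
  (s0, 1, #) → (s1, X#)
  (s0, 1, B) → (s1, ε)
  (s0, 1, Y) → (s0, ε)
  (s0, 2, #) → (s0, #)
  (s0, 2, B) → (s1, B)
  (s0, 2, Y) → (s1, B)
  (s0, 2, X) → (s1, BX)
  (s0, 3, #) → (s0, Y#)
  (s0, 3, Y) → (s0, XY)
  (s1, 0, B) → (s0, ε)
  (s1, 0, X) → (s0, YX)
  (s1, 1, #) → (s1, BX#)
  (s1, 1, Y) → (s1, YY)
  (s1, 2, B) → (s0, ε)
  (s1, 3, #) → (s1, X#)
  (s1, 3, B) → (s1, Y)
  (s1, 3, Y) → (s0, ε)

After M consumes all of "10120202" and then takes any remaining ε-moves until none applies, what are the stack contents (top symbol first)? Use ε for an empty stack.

(s0, 10120202, #)
  read 1, top #: go to s1, push X# → (s1, 0120202, X#)
  read 0, top X: go to s0, push YX → (s0, 120202, YX#)
  read 1, top Y: go to s0, push ε → (s0, 20202, X#)
  read 2, top X: go to s1, push BX → (s1, 0202, BX#)
  read 0, top B: go to s0, push ε → (s0, 202, X#)
  read 2, top X: go to s1, push BX → (s1, 02, BX#)
  read 0, top B: go to s0, push ε → (s0, 2, X#)
  read 2, top X: go to s1, push BX → (s1, ε, BX#)
All input consumed in state s1 with stack BX#.

BX#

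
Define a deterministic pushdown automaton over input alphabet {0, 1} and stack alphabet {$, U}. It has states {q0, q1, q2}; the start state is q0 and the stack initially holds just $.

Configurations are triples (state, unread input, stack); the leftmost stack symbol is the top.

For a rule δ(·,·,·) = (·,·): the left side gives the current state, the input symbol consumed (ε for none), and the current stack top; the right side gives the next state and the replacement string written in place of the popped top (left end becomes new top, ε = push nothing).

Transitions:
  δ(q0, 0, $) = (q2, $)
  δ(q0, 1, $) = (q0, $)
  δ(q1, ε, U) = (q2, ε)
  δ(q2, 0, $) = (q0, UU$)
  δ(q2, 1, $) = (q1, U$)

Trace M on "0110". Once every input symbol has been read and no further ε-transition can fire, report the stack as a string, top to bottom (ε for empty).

UU$

(q0, 0110, $)
  read 0, top $: go to q2, push $ → (q2, 110, $)
  read 1, top $: go to q1, push U$ → (q1, 10, U$)
  ε-move, top U: go to q2, push ε → (q2, 10, $)
  read 1, top $: go to q1, push U$ → (q1, 0, U$)
  ε-move, top U: go to q2, push ε → (q2, 0, $)
  read 0, top $: go to q0, push UU$ → (q0, ε, UU$)
All input consumed in state q0 with stack UU$.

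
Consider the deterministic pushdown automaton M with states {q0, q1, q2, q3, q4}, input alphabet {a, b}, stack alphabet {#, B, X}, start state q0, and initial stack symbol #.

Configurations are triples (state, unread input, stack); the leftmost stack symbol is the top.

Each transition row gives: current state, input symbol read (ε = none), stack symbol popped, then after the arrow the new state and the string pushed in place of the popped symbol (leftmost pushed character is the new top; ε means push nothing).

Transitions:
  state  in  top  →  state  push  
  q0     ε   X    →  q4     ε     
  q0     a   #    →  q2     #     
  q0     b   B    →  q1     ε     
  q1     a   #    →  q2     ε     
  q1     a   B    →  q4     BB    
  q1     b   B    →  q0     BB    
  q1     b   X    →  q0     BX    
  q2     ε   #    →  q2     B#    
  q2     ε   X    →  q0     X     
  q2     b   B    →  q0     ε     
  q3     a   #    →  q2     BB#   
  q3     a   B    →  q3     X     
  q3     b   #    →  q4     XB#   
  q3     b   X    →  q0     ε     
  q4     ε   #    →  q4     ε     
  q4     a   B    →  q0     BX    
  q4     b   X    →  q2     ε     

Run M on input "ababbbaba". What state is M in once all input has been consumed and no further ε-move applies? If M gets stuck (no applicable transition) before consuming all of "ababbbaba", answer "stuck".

stuck

(q0, ababbbaba, #)
  read a, top #: go to q2, push # → (q2, babbbaba, #)
  ε-move, top #: go to q2, push B# → (q2, babbbaba, B#)
  read b, top B: go to q0, push ε → (q0, abbbaba, #)
  read a, top #: go to q2, push # → (q2, bbbaba, #)
  ε-move, top #: go to q2, push B# → (q2, bbbaba, B#)
  read b, top B: go to q0, push ε → (q0, bbaba, #)
No transition for (q0, b, top #); M blocks with input bbaba remaining.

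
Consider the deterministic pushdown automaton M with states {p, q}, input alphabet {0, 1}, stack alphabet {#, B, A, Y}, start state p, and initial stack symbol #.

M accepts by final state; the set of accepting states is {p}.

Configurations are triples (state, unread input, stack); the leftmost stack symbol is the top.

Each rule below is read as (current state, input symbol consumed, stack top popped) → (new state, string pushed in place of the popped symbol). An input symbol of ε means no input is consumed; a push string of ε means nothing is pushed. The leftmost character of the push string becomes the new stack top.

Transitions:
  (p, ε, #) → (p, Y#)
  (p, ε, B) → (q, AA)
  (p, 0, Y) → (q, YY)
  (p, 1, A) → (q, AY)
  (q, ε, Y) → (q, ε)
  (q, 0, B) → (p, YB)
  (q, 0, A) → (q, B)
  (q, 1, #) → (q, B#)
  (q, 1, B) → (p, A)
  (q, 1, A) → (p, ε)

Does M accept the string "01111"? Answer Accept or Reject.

(p, 01111, #)
  ε-move, top #: go to p, push Y# → (p, 01111, Y#)
  read 0, top Y: go to q, push YY → (q, 1111, YY#)
  ε-move, top Y: go to q, push ε → (q, 1111, Y#)
  ε-move, top Y: go to q, push ε → (q, 1111, #)
  read 1, top #: go to q, push B# → (q, 111, B#)
  read 1, top B: go to p, push A → (p, 11, A#)
  read 1, top A: go to q, push AY → (q, 1, AY#)
  read 1, top A: go to p, push ε → (p, ε, Y#)
All input consumed; state p ∈ F.

Accept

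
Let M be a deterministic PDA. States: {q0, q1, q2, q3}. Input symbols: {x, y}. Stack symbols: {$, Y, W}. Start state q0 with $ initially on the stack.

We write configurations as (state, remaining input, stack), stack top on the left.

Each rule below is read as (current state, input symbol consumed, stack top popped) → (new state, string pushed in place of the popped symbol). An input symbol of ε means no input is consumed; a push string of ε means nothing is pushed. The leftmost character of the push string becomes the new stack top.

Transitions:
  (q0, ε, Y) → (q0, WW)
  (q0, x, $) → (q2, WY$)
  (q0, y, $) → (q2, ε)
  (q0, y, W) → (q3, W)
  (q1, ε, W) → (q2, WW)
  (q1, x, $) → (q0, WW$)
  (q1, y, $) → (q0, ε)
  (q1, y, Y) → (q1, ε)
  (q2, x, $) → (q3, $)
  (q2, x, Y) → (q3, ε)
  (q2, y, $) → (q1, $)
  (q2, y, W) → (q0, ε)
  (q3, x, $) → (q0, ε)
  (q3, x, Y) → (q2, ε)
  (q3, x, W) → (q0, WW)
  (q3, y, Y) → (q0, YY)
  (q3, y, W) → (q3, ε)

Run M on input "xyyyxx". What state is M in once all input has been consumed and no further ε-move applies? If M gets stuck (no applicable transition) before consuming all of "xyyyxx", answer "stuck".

(q0, xyyyxx, $)
  read x, top $: go to q2, push WY$ → (q2, yyyxx, WY$)
  read y, top W: go to q0, push ε → (q0, yyxx, Y$)
  ε-move, top Y: go to q0, push WW → (q0, yyxx, WW$)
  read y, top W: go to q3, push W → (q3, yxx, WW$)
  read y, top W: go to q3, push ε → (q3, xx, W$)
  read x, top W: go to q0, push WW → (q0, x, WW$)
No transition for (q0, x, top W); M blocks with input x remaining.

stuck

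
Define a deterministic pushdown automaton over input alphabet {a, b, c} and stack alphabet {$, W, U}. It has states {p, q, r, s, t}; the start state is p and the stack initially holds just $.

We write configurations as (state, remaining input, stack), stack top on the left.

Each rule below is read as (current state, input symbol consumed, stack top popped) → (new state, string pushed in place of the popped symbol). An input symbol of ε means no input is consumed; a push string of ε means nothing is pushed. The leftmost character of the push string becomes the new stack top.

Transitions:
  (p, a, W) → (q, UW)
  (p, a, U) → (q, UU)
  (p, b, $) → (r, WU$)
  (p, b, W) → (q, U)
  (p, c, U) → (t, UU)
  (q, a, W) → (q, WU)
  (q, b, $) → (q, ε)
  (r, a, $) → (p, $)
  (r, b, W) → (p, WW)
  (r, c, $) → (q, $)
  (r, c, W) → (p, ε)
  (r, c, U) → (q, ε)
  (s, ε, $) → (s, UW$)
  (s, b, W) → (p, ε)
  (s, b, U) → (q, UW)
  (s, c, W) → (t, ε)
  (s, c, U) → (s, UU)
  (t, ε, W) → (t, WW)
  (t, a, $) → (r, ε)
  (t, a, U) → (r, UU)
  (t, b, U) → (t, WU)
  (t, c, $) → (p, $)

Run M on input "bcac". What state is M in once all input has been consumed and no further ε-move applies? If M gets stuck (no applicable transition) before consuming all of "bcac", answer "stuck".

stuck

(p, bcac, $)
  read b, top $: go to r, push WU$ → (r, cac, WU$)
  read c, top W: go to p, push ε → (p, ac, U$)
  read a, top U: go to q, push UU → (q, c, UU$)
No transition for (q, c, top U); M blocks with input c remaining.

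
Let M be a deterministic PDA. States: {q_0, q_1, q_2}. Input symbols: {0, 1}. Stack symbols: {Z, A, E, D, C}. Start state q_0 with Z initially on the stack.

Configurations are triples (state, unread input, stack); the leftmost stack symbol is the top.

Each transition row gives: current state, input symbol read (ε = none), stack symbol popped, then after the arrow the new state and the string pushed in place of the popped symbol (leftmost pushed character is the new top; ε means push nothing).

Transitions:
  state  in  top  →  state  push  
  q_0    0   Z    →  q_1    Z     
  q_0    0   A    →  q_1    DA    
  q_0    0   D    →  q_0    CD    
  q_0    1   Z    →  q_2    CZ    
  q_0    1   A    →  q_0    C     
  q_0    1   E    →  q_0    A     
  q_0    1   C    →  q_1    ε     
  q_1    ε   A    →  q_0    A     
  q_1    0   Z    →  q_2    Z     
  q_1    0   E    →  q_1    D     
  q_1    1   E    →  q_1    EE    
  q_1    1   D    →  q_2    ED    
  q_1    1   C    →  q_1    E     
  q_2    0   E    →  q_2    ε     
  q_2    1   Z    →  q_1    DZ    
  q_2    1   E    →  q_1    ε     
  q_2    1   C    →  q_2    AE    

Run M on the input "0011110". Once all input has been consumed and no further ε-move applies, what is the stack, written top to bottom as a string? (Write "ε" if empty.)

(q_0, 0011110, Z) ⊢ (q_1, 011110, Z) ⊢ (q_2, 11110, Z) ⊢ (q_1, 1110, DZ) ⊢ (q_2, 110, EDZ) ⊢ (q_1, 10, DZ) ⊢ (q_2, 0, EDZ) ⊢ (q_2, ε, DZ)
All input consumed in state q_2 with stack DZ.

DZ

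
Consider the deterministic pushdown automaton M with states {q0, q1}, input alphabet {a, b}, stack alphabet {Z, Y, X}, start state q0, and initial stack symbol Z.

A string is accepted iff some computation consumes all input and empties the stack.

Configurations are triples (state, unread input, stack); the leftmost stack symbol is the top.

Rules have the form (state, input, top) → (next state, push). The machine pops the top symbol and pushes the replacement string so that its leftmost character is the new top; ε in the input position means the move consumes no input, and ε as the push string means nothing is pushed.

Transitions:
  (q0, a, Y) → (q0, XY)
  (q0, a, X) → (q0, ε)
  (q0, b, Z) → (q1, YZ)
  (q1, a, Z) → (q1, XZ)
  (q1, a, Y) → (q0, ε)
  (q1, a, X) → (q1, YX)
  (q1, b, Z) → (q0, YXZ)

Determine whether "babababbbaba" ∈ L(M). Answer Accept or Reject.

Reject

(q0, babababbbaba, Z)
  read b, top Z: go to q1, push YZ → (q1, abababbbaba, YZ)
  read a, top Y: go to q0, push ε → (q0, bababbbaba, Z)
  read b, top Z: go to q1, push YZ → (q1, ababbbaba, YZ)
  read a, top Y: go to q0, push ε → (q0, babbbaba, Z)
  read b, top Z: go to q1, push YZ → (q1, abbbaba, YZ)
  read a, top Y: go to q0, push ε → (q0, bbbaba, Z)
  read b, top Z: go to q1, push YZ → (q1, bbaba, YZ)
No transition applies at (q1, bbaba, YZ); input not fully consumed.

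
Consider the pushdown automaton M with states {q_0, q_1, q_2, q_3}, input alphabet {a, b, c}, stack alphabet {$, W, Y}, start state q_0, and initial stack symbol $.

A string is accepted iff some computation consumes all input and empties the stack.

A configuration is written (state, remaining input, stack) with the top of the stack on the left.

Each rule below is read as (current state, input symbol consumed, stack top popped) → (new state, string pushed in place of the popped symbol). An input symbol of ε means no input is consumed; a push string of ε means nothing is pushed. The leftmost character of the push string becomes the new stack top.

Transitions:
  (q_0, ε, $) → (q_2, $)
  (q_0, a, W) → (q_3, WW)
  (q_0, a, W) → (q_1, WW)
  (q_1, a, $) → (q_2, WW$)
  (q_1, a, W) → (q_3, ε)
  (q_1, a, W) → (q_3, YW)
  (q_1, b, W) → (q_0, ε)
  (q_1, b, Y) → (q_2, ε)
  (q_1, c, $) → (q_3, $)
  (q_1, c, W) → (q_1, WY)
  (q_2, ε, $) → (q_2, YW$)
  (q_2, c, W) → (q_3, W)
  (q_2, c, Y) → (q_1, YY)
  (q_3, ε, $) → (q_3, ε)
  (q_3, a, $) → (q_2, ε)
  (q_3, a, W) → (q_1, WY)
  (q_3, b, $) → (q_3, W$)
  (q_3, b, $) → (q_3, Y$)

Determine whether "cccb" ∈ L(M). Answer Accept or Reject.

No computation consumes all input and empties the stack.

Reject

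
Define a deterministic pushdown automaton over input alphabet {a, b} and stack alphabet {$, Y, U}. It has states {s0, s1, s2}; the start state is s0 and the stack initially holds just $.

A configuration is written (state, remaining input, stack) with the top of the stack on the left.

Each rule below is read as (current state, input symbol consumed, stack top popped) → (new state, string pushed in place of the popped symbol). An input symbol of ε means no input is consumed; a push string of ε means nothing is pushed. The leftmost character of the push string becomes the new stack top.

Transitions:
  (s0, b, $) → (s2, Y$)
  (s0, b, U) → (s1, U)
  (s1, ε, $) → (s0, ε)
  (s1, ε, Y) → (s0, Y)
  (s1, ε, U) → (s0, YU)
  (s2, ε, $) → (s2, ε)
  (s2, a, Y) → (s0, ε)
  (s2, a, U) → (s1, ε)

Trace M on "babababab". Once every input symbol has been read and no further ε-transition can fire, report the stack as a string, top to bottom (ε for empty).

Y$

(s0, babababab, $) ⊢ (s2, abababab, Y$) ⊢ (s0, bababab, $) ⊢ (s2, ababab, Y$) ⊢ (s0, babab, $) ⊢ (s2, abab, Y$) ⊢ (s0, bab, $) ⊢ (s2, ab, Y$) ⊢ (s0, b, $) ⊢ (s2, ε, Y$)
All input consumed in state s2 with stack Y$.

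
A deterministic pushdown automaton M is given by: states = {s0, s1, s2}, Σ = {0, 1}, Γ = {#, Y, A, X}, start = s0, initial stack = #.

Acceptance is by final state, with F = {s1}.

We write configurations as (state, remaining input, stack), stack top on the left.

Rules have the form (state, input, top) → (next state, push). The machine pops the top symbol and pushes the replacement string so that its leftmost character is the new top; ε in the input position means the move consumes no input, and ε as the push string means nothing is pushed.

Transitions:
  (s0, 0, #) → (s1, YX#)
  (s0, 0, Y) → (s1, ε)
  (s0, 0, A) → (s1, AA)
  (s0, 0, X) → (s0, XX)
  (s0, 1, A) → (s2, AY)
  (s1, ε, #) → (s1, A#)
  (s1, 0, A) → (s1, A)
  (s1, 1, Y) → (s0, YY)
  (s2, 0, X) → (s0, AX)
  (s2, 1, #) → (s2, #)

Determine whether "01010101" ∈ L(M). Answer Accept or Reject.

(s0, 01010101, #)
  read 0, top #: go to s1, push YX# → (s1, 1010101, YX#)
  read 1, top Y: go to s0, push YY → (s0, 010101, YYX#)
  read 0, top Y: go to s1, push ε → (s1, 10101, YX#)
  read 1, top Y: go to s0, push YY → (s0, 0101, YYX#)
  read 0, top Y: go to s1, push ε → (s1, 101, YX#)
  read 1, top Y: go to s0, push YY → (s0, 01, YYX#)
  read 0, top Y: go to s1, push ε → (s1, 1, YX#)
  read 1, top Y: go to s0, push YY → (s0, ε, YYX#)
All input consumed; state s0 ∉ F and no further ε-move applies.

Reject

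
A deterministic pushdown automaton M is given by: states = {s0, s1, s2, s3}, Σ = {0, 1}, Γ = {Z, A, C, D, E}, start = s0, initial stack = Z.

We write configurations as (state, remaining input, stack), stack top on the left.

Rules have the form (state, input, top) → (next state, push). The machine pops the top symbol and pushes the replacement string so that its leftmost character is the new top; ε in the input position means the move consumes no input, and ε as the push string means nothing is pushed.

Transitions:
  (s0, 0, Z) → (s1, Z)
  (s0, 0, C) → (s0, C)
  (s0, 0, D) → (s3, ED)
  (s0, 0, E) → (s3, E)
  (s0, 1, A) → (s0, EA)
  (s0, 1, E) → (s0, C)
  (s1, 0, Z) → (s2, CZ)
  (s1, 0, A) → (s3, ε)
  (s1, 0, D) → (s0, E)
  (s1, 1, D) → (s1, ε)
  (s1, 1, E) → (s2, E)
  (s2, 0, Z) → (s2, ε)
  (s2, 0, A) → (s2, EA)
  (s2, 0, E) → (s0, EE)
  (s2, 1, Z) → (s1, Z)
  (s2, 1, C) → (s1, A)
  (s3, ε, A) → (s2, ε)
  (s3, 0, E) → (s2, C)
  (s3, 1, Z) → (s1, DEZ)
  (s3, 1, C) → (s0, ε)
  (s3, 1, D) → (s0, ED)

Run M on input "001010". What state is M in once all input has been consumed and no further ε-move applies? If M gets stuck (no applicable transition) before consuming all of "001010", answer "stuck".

(s0, 001010, Z)
  read 0, top Z: go to s1, push Z → (s1, 01010, Z)
  read 0, top Z: go to s2, push CZ → (s2, 1010, CZ)
  read 1, top C: go to s1, push A → (s1, 010, AZ)
  read 0, top A: go to s3, push ε → (s3, 10, Z)
  read 1, top Z: go to s1, push DEZ → (s1, 0, DEZ)
  read 0, top D: go to s0, push E → (s0, ε, EEZ)
All input consumed; M is in state s0.

s0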